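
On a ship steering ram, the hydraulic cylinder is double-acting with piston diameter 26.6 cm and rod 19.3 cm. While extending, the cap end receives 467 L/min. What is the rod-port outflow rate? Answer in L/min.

Cap-side area A_cap = π/4 × (26.6 cm)² = 555.7 cm^2
Rod-side annular area A_ann = π/4 × (26.6² − 19.3²) = 263.2 cm^2
Piston speed v = Q_in/A_cap; rod-end outflow Q_out = v × A_ann = Q_in × A_ann/A_cap.

Q_out ≈ 221 L/min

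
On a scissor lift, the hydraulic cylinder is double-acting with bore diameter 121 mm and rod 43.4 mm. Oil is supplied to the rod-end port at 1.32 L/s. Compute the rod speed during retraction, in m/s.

Rod-side annular area A_ann = π/4 × (121² − 43.4²) = 10020 mm^2
Flow into the rod-end port fills the annular volume.
v = Q / A

v ≈ 0.132 m/s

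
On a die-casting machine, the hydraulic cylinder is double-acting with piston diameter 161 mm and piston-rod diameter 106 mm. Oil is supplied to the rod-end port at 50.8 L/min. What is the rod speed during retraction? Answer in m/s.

Rod-side annular area A_ann = π/4 × (161² − 106²) = 11530 mm^2
Flow into the rod-end port fills the annular volume.
v = Q / A

v ≈ 0.0734 m/s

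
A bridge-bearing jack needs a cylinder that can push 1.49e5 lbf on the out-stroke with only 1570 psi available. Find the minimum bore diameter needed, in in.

D ≈ 11.0 in

Extension force acts on the full piston face: F = P × (π/4)D².
D = √(4F / (πP)) = √(4 × 1.49e5 lbf / (π × 1570 psi))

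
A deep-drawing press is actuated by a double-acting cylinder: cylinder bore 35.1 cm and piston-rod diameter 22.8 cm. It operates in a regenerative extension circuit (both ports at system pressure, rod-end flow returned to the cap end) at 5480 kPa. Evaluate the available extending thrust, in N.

With equal pressure on both faces, forces on the annular region cancel; the net push is pressure × rod cross-section.
Rod cross-section A_rod = π/4 × (22.8 cm)² = 408.3 cm^2
F = P × A_rod

F ≈ 2.24e5 N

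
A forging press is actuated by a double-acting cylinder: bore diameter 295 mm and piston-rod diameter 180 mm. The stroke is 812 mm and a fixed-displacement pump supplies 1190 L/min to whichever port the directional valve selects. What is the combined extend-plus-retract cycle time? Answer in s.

t ≈ 4.55 s

Cap-side area A_cap = π/4 × (295 mm)² = 68350 mm^2
Rod-side annular area A_ann = π/4 × (295² − 180²) = 42900 mm^2
t_ext = A_cap·L/Q = 2.798 s
t_ret = A_ann·L/Q = 1.756 s
t_cycle = t_ext + t_ret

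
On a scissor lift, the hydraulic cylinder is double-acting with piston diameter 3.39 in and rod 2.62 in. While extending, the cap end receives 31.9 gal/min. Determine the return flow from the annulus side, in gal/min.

Cap-side area A_cap = π/4 × (3.39 in)² = 9.026 in^2
Rod-side annular area A_ann = π/4 × (3.39² − 2.62²) = 3.635 in^2
Piston speed v = Q_in/A_cap; rod-end outflow Q_out = v × A_ann = Q_in × A_ann/A_cap.

Q_out ≈ 12.8 gal/min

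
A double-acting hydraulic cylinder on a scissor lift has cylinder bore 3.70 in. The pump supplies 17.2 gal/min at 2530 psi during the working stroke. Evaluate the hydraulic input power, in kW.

Hydraulic power = P × Q

W ≈ 18.9 kW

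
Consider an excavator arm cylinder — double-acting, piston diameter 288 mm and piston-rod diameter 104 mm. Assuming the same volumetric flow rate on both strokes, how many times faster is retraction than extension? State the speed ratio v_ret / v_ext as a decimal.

Cap-side area A_cap = π/4 × (288 mm)² = 65140 mm^2
Rod-side annular area A_ann = π/4 × (288² − 104²) = 56650 mm^2
For equal Q, v ∝ 1/A, so v_ret/v_ext = A_cap/A_ann.

v_ret/v_ext ≈ 1.15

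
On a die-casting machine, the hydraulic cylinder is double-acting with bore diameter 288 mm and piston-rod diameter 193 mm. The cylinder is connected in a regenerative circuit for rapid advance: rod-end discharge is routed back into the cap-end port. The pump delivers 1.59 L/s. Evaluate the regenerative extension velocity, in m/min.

v ≈ 3.26 m/min

In regeneration the rod-end outflow joins the pump flow into the cap end, so the net volume the pump must supply per unit advance equals the rod cross-section area.
Rod cross-section A_rod = π/4 × (193 mm)² = 29260 mm^2
v = Q_pump / A_rod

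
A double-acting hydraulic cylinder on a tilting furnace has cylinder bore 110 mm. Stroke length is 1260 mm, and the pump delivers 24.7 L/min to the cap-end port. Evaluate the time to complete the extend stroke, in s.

Cap-side area A_cap = π/4 × (110 mm)² = 9503 mm^2
Swept volume V = A × L; t = V / Q = A·L / Q

t ≈ 29.1 s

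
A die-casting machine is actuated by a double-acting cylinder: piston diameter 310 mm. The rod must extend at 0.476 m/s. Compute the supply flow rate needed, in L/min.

Q ≈ 2160 L/min

Cap-side area A_cap = π/4 × (310 mm)² = 75480 mm^2
Q = A × v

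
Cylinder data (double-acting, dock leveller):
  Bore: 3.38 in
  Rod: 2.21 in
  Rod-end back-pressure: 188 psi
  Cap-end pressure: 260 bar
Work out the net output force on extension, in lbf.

Cap-side area A_cap = π/4 × (3.38 in)² = 8.973 in^2
Rod-side annular area A_ann = π/4 × (3.38² − 2.21²) = 5.137 in^2
Net thrust = P_cap·A_cap − P_rod·A_ann = 33840 lbf − 965.7 lbf

F ≈ 32900 lbf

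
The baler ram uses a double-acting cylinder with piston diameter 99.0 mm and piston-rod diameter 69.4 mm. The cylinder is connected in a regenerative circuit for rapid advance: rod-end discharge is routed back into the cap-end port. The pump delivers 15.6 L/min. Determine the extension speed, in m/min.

In regeneration the rod-end outflow joins the pump flow into the cap end, so the net volume the pump must supply per unit advance equals the rod cross-section area.
Rod cross-section A_rod = π/4 × (69.4 mm)² = 3783 mm^2
v = Q_pump / A_rod

v ≈ 4.12 m/min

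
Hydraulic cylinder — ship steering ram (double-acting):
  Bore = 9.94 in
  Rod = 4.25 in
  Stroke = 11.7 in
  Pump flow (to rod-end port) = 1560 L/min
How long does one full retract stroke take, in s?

t ≈ 0.468 s

Rod-side annular area A_ann = π/4 × (9.94² − 4.25²) = 63.41 in^2
Swept volume V = A × L; t = V / Q = A·L / Q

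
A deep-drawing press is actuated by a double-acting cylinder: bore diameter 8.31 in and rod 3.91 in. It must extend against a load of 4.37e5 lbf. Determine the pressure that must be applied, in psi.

P ≈ 8060 psi

Cap-side area A_cap = π/4 × (8.31 in)² = 54.24 in^2
P = F / A = 4.37e5 lbf / A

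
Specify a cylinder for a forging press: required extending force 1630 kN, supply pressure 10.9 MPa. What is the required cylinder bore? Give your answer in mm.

Extension force acts on the full piston face: F = P × (π/4)D².
D = √(4F / (πP)) = √(4 × 1630 kN / (π × 10.9 MPa))

D ≈ 436 mm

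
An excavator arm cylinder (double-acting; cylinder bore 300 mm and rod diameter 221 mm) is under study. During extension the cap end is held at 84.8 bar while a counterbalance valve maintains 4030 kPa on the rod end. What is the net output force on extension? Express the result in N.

Cap-side area A_cap = π/4 × (300 mm)² = 70690 mm^2
Rod-side annular area A_ann = π/4 × (300² − 221²) = 32330 mm^2
Net thrust = P_cap·A_cap − P_rod·A_ann = 5.994e5 N − 1.303e5 N

F ≈ 4.69e5 N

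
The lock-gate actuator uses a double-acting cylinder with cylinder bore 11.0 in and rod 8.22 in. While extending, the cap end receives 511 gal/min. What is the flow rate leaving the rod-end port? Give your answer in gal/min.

Q_out ≈ 226 gal/min

Cap-side area A_cap = π/4 × (11.0 in)² = 95.03 in^2
Rod-side annular area A_ann = π/4 × (11.0² − 8.22²) = 41.97 in^2
Piston speed v = Q_in/A_cap; rod-end outflow Q_out = v × A_ann = Q_in × A_ann/A_cap.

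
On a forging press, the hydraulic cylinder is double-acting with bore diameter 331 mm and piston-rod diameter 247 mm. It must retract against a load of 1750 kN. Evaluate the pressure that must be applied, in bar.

Rod-side annular area A_ann = π/4 × (331² − 247²) = 38130 mm^2
Retraction: pressure acts on the annular area.
P = F / A = 1750 kN / A

P ≈ 459 bar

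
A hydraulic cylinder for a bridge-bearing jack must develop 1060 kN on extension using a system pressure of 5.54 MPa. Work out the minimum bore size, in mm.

Extension force acts on the full piston face: F = P × (π/4)D².
D = √(4F / (πP)) = √(4 × 1060 kN / (π × 5.54 MPa))

D ≈ 494 mm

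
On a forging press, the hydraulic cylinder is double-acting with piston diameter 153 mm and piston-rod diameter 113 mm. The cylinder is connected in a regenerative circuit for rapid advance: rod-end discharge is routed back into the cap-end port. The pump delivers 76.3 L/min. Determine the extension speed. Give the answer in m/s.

In regeneration the rod-end outflow joins the pump flow into the cap end, so the net volume the pump must supply per unit advance equals the rod cross-section area.
Rod cross-section A_rod = π/4 × (113 mm)² = 10030 mm^2
v = Q_pump / A_rod

v ≈ 0.127 m/s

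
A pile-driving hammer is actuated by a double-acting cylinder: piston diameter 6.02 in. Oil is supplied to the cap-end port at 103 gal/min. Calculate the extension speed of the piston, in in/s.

v ≈ 13.9 in/s

Cap-side area A_cap = π/4 × (6.02 in)² = 28.46 in^2
v = Q / A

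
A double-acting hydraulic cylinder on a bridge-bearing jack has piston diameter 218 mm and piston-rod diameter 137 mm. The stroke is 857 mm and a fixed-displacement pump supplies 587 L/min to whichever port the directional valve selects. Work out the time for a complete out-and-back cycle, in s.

Cap-side area A_cap = π/4 × (218 mm)² = 37330 mm^2
Rod-side annular area A_ann = π/4 × (218² − 137²) = 22580 mm^2
t_ext = A_cap·L/Q = 3.270 s
t_ret = A_ann·L/Q = 1.978 s
t_cycle = t_ext + t_ret

t ≈ 5.25 s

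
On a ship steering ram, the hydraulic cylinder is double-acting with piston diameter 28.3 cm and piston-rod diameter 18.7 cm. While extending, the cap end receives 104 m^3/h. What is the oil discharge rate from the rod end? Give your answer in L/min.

Cap-side area A_cap = π/4 × (28.3 cm)² = 629.0 cm^2
Rod-side annular area A_ann = π/4 × (28.3² − 18.7²) = 354.4 cm^2
Piston speed v = Q_in/A_cap; rod-end outflow Q_out = v × A_ann = Q_in × A_ann/A_cap.

Q_out ≈ 977 L/min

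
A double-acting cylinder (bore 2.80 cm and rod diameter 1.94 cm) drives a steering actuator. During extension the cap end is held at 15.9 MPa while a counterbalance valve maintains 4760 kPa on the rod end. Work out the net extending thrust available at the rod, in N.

Cap-side area A_cap = π/4 × (2.80 cm)² = 6.158 cm^2
Rod-side annular area A_ann = π/4 × (2.80² − 1.94²) = 3.202 cm^2
Net thrust = P_cap·A_cap − P_rod·A_ann = 9790 N − 1524 N

F ≈ 8270 N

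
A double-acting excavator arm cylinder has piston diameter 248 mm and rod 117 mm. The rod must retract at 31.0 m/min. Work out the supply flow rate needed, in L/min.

Q ≈ 1160 L/min

Rod-side annular area A_ann = π/4 × (248² − 117²) = 37550 mm^2
Q = A × v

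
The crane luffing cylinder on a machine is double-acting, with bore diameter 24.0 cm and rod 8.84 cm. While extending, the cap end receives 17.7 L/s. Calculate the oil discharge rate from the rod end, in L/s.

Q_out ≈ 15.3 L/s

Cap-side area A_cap = π/4 × (24.0 cm)² = 452.4 cm^2
Rod-side annular area A_ann = π/4 × (24.0² − 8.84²) = 391.0 cm^2
Piston speed v = Q_in/A_cap; rod-end outflow Q_out = v × A_ann = Q_in × A_ann/A_cap.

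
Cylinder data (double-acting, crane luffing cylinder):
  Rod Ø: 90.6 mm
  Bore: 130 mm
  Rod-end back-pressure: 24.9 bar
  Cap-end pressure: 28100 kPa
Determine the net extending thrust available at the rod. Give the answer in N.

F ≈ 3.56e5 N

Cap-side area A_cap = π/4 × (130 mm)² = 13270 mm^2
Rod-side annular area A_ann = π/4 × (130² − 90.6²) = 6826 mm^2
Net thrust = P_cap·A_cap − P_rod·A_ann = 3.730e5 N − 17000 N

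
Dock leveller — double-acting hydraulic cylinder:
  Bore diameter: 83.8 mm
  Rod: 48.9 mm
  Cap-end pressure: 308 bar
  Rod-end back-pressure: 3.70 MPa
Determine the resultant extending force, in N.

Cap-side area A_cap = π/4 × (83.8 mm)² = 5515 mm^2
Rod-side annular area A_ann = π/4 × (83.8² − 48.9²) = 3637 mm^2
Net thrust = P_cap·A_cap − P_rod·A_ann = 1.699e5 N − 13460 N

F ≈ 1.56e5 N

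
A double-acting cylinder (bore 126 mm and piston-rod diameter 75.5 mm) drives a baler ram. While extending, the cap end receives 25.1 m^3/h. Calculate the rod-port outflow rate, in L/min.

Q_out ≈ 268 L/min

Cap-side area A_cap = π/4 × (126 mm)² = 12470 mm^2
Rod-side annular area A_ann = π/4 × (126² − 75.5²) = 7992 mm^2
Piston speed v = Q_in/A_cap; rod-end outflow Q_out = v × A_ann = Q_in × A_ann/A_cap.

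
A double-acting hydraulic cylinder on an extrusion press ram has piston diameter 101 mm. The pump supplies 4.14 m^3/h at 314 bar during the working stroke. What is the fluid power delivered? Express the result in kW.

Hydraulic power = P × Q

W ≈ 36.1 kW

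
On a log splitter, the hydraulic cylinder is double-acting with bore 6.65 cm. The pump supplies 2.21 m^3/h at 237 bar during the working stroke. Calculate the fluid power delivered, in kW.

W ≈ 14.5 kW

Hydraulic power = P × Q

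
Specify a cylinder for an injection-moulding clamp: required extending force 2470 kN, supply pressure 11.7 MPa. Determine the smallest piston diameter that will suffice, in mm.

D ≈ 518 mm

Extension force acts on the full piston face: F = P × (π/4)D².
D = √(4F / (πP)) = √(4 × 2470 kN / (π × 11.7 MPa))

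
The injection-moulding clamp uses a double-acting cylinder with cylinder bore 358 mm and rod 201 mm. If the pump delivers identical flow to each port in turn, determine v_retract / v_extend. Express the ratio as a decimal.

v_ret/v_ext ≈ 1.46

Cap-side area A_cap = π/4 × (358 mm)² = 1.007e5 mm^2
Rod-side annular area A_ann = π/4 × (358² − 201²) = 68930 mm^2
For equal Q, v ∝ 1/A, so v_ret/v_ext = A_cap/A_ann.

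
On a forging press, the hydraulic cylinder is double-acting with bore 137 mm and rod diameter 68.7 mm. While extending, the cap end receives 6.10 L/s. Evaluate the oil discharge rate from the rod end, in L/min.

Cap-side area A_cap = π/4 × (137 mm)² = 14740 mm^2
Rod-side annular area A_ann = π/4 × (137² − 68.7²) = 11030 mm^2
Piston speed v = Q_in/A_cap; rod-end outflow Q_out = v × A_ann = Q_in × A_ann/A_cap.

Q_out ≈ 274 L/min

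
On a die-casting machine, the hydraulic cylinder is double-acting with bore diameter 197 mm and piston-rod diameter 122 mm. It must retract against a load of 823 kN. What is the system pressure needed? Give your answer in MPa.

Rod-side annular area A_ann = π/4 × (197² − 122²) = 18790 mm^2
Retraction: pressure acts on the annular area.
P = F / A = 823 kN / A

P ≈ 43.8 MPa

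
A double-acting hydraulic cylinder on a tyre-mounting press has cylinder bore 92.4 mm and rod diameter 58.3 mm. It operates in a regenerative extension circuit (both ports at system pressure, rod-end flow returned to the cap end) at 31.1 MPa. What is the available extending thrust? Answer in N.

With equal pressure on both faces, forces on the annular region cancel; the net push is pressure × rod cross-section.
Rod cross-section A_rod = π/4 × (58.3 mm)² = 2669 mm^2
F = P × A_rod

F ≈ 83000 N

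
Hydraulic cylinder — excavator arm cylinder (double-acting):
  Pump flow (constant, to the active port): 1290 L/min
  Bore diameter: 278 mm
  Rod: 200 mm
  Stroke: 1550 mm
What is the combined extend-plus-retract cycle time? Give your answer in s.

Cap-side area A_cap = π/4 × (278 mm)² = 60700 mm^2
Rod-side annular area A_ann = π/4 × (278² − 200²) = 29280 mm^2
t_ext = A_cap·L/Q = 4.376 s
t_ret = A_ann·L/Q = 2.111 s
t_cycle = t_ext + t_ret

t ≈ 6.49 s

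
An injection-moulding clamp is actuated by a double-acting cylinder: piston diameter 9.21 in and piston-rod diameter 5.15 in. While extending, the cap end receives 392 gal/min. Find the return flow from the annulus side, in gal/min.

Cap-side area A_cap = π/4 × (9.21 in)² = 66.62 in^2
Rod-side annular area A_ann = π/4 × (9.21² − 5.15²) = 45.79 in^2
Piston speed v = Q_in/A_cap; rod-end outflow Q_out = v × A_ann = Q_in × A_ann/A_cap.

Q_out ≈ 269 gal/min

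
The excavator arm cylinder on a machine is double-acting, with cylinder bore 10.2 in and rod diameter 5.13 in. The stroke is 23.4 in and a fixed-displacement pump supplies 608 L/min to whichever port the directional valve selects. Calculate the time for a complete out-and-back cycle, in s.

Cap-side area A_cap = π/4 × (10.2 in)² = 81.71 in^2
Rod-side annular area A_ann = π/4 × (10.2² − 5.13²) = 61.04 in^2
t_ext = A_cap·L/Q = 3.092 s
t_ret = A_ann·L/Q = 2.310 s
t_cycle = t_ext + t_ret

t ≈ 5.40 s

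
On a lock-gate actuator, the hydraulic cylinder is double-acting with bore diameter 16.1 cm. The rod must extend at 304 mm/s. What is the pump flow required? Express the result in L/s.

Cap-side area A_cap = π/4 × (16.1 cm)² = 203.6 cm^2
Q = A × v

Q ≈ 6.19 L/s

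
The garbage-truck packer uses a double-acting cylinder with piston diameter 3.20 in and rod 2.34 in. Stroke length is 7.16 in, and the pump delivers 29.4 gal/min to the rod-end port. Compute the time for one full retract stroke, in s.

Rod-side annular area A_ann = π/4 × (3.20² − 2.34²) = 3.742 in^2
Swept volume V = A × L; t = V / Q = A·L / Q

t ≈ 0.237 s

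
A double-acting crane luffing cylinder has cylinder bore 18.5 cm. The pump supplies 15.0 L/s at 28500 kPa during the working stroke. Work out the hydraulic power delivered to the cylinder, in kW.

Hydraulic power = P × Q

W ≈ 428 kW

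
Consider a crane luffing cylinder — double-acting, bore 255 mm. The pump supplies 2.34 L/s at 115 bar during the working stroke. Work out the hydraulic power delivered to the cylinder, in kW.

Hydraulic power = P × Q

W ≈ 26.9 kW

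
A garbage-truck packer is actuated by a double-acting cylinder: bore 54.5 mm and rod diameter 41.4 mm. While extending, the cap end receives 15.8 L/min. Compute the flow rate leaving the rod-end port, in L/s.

Q_out ≈ 0.111 L/s

Cap-side area A_cap = π/4 × (54.5 mm)² = 2333 mm^2
Rod-side annular area A_ann = π/4 × (54.5² − 41.4²) = 986.7 mm^2
Piston speed v = Q_in/A_cap; rod-end outflow Q_out = v × A_ann = Q_in × A_ann/A_cap.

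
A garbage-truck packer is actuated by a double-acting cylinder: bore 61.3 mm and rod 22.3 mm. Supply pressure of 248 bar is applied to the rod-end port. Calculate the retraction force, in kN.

F ≈ 63.5 kN

Rod-side annular area A_ann = π/4 × (61.3² − 22.3²) = 2561 mm^2
On retraction the pressure acts on the annular area (bore minus rod).
F = P × A_ann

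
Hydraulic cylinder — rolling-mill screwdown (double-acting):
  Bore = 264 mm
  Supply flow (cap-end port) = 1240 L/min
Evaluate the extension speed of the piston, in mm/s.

v ≈ 378 mm/s

Cap-side area A_cap = π/4 × (264 mm)² = 54740 mm^2
v = Q / A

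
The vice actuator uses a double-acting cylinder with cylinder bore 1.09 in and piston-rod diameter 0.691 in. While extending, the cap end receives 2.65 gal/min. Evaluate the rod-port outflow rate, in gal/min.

Q_out ≈ 1.59 gal/min

Cap-side area A_cap = π/4 × (1.09 in)² = 0.9331 in^2
Rod-side annular area A_ann = π/4 × (1.09² − 0.691²) = 0.5581 in^2
Piston speed v = Q_in/A_cap; rod-end outflow Q_out = v × A_ann = Q_in × A_ann/A_cap.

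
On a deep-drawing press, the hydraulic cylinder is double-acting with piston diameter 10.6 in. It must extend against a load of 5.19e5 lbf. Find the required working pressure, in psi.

P ≈ 5880 psi

Cap-side area A_cap = π/4 × (10.6 in)² = 88.25 in^2
P = F / A = 5.19e5 lbf / A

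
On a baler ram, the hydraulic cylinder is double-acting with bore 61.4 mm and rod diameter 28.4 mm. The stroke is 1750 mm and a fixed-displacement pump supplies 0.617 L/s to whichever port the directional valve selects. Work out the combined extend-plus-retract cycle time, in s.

t ≈ 15.0 s

Cap-side area A_cap = π/4 × (61.4 mm)² = 2961 mm^2
Rod-side annular area A_ann = π/4 × (61.4² − 28.4²) = 2327 mm^2
t_ext = A_cap·L/Q = 8.398 s
t_ret = A_ann·L/Q = 6.601 s
t_cycle = t_ext + t_ret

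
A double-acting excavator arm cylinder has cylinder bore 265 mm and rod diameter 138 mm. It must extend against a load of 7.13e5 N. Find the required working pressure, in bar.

Cap-side area A_cap = π/4 × (265 mm)² = 55150 mm^2
P = F / A = 7.13e5 N / A

P ≈ 129 bar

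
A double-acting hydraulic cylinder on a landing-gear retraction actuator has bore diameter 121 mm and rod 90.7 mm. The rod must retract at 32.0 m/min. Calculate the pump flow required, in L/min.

Rod-side annular area A_ann = π/4 × (121² − 90.7²) = 5038 mm^2
Q = A × v

Q ≈ 161 L/min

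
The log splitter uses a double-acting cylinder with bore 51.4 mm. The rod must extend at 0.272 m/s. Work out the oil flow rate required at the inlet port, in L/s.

Q ≈ 0.564 L/s

Cap-side area A_cap = π/4 × (51.4 mm)² = 2075 mm^2
Q = A × v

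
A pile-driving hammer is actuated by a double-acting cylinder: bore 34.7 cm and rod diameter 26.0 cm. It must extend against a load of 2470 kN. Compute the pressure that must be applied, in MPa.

Cap-side area A_cap = π/4 × (34.7 cm)² = 945.7 cm^2
P = F / A = 2470 kN / A

P ≈ 26.1 MPa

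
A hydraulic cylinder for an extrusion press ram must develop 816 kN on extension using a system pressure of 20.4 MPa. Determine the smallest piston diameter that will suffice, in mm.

Extension force acts on the full piston face: F = P × (π/4)D².
D = √(4F / (πP)) = √(4 × 816 kN / (π × 20.4 MPa))

D ≈ 226 mm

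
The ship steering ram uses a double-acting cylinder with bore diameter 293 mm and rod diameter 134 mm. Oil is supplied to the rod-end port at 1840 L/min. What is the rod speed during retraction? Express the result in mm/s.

v ≈ 575 mm/s

Rod-side annular area A_ann = π/4 × (293² − 134²) = 53320 mm^2
Flow into the rod-end port fills the annular volume.
v = Q / A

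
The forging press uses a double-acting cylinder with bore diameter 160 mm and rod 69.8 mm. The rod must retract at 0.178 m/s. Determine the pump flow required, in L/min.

Q ≈ 174 L/min

Rod-side annular area A_ann = π/4 × (160² − 69.8²) = 16280 mm^2
Q = A × v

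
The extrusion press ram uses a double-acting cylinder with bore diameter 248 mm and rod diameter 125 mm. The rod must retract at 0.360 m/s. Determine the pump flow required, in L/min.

Q ≈ 778 L/min

Rod-side annular area A_ann = π/4 × (248² − 125²) = 36030 mm^2
Q = A × v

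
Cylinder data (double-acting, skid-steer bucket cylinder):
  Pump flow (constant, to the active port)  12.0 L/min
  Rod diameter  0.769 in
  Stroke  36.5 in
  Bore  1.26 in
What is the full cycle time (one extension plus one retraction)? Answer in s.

Cap-side area A_cap = π/4 × (1.26 in)² = 1.247 in^2
Rod-side annular area A_ann = π/4 × (1.26² − 0.769²) = 0.7824 in^2
t_ext = A_cap·L/Q = 3.729 s
t_ret = A_ann·L/Q = 2.340 s
t_cycle = t_ext + t_ret

t ≈ 6.07 s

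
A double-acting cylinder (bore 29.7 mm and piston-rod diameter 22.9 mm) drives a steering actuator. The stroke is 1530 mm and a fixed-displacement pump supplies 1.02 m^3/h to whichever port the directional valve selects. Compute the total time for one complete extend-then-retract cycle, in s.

t ≈ 5.26 s

Cap-side area A_cap = π/4 × (29.7 mm)² = 692.8 mm^2
Rod-side annular area A_ann = π/4 × (29.7² − 22.9²) = 280.9 mm^2
t_ext = A_cap·L/Q = 3.741 s
t_ret = A_ann·L/Q = 1.517 s
t_cycle = t_ext + t_ret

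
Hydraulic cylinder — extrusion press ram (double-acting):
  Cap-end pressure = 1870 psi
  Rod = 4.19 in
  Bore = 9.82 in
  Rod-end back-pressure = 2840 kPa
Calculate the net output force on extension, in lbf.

Cap-side area A_cap = π/4 × (9.82 in)² = 75.74 in^2
Rod-side annular area A_ann = π/4 × (9.82² − 4.19²) = 61.95 in^2
Net thrust = P_cap·A_cap − P_rod·A_ann = 1.416e5 lbf − 25520 lbf

F ≈ 1.16e5 lbf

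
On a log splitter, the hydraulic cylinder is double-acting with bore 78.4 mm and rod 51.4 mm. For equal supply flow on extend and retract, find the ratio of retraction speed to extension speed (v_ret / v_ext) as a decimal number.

v_ret/v_ext ≈ 1.75

Cap-side area A_cap = π/4 × (78.4 mm)² = 4827 mm^2
Rod-side annular area A_ann = π/4 × (78.4² − 51.4²) = 2753 mm^2
For equal Q, v ∝ 1/A, so v_ret/v_ext = A_cap/A_ann.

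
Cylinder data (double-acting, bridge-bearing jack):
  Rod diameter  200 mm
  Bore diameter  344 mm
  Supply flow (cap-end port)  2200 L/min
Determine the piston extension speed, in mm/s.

v ≈ 395 mm/s

Cap-side area A_cap = π/4 × (344 mm)² = 92940 mm^2
v = Q / A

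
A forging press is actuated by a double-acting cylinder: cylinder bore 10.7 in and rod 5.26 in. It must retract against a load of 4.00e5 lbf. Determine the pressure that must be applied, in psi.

Rod-side annular area A_ann = π/4 × (10.7² − 5.26²) = 68.19 in^2
Retraction: pressure acts on the annular area.
P = F / A = 4.00e5 lbf / A

P ≈ 5870 psi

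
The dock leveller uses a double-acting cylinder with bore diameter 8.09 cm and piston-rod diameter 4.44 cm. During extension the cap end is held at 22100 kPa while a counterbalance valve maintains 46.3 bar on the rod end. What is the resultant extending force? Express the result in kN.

Cap-side area A_cap = π/4 × (8.09 cm)² = 51.40 cm^2
Rod-side annular area A_ann = π/4 × (8.09² − 4.44²) = 35.92 cm^2
Net thrust = P_cap·A_cap − P_rod·A_ann = 113.6 kN − 16.63 kN

F ≈ 97.0 kN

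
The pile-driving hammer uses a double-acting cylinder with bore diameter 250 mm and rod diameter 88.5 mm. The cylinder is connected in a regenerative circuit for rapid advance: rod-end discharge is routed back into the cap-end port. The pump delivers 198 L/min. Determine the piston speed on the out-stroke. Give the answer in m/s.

In regeneration the rod-end outflow joins the pump flow into the cap end, so the net volume the pump must supply per unit advance equals the rod cross-section area.
Rod cross-section A_rod = π/4 × (88.5 mm)² = 6151 mm^2
v = Q_pump / A_rod

v ≈ 0.536 m/s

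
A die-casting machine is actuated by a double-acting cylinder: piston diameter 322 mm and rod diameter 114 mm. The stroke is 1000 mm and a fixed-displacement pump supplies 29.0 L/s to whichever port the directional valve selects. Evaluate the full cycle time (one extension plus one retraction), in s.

Cap-side area A_cap = π/4 × (322 mm)² = 81430 mm^2
Rod-side annular area A_ann = π/4 × (322² − 114²) = 71230 mm^2
t_ext = A_cap·L/Q = 2.808 s
t_ret = A_ann·L/Q = 2.456 s
t_cycle = t_ext + t_ret

t ≈ 5.26 s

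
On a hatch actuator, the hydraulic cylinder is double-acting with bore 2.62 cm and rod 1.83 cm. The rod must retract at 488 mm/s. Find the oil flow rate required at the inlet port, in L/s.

Rod-side annular area A_ann = π/4 × (2.62² − 1.83²) = 2.761 cm^2
Q = A × v

Q ≈ 0.135 L/s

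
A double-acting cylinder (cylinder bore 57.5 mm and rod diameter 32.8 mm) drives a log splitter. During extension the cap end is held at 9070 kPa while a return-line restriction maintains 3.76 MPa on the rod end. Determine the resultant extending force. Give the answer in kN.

Cap-side area A_cap = π/4 × (57.5 mm)² = 2597 mm^2
Rod-side annular area A_ann = π/4 × (57.5² − 32.8²) = 1752 mm^2
Net thrust = P_cap·A_cap − P_rod·A_ann = 23.55 kN − 6.587 kN

F ≈ 17.0 kN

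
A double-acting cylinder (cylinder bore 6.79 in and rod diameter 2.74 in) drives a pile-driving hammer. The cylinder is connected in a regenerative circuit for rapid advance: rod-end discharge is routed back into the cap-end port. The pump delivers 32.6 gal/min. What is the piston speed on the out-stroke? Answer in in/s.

v ≈ 21.3 in/s

In regeneration the rod-end outflow joins the pump flow into the cap end, so the net volume the pump must supply per unit advance equals the rod cross-section area.
Rod cross-section A_rod = π/4 × (2.74 in)² = 5.896 in^2
v = Q_pump / A_rod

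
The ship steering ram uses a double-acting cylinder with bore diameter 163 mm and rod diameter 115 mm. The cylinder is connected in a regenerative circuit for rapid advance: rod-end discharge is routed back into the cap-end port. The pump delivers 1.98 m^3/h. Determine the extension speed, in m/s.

v ≈ 0.0530 m/s

In regeneration the rod-end outflow joins the pump flow into the cap end, so the net volume the pump must supply per unit advance equals the rod cross-section area.
Rod cross-section A_rod = π/4 × (115 mm)² = 10390 mm^2
v = Q_pump / A_rod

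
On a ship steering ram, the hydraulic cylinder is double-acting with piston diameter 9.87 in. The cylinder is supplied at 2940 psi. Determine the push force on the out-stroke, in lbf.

F ≈ 2.25e5 lbf

Cap-side area A_cap = π/4 × (9.87 in)² = 76.51 in^2
F = P × A_cap = 2940 psi × A_cap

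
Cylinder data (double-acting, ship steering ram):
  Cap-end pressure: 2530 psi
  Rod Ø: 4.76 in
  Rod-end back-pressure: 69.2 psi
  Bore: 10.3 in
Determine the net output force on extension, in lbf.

F ≈ 2.06e5 lbf

Cap-side area A_cap = π/4 × (10.3 in)² = 83.32 in^2
Rod-side annular area A_ann = π/4 × (10.3² − 4.76²) = 65.53 in^2
Net thrust = P_cap·A_cap − P_rod·A_ann = 2.108e5 lbf − 4535 lbf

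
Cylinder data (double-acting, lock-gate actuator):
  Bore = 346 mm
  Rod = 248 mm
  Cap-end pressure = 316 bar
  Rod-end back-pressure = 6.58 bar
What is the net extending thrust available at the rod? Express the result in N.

Cap-side area A_cap = π/4 × (346 mm)² = 94020 mm^2
Rod-side annular area A_ann = π/4 × (346² − 248²) = 45720 mm^2
Net thrust = P_cap·A_cap − P_rod·A_ann = 2.971e6 N − 30080 N

F ≈ 2.94e6 N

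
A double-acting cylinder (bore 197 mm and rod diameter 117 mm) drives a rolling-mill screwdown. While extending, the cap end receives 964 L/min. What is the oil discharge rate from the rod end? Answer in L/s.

Cap-side area A_cap = π/4 × (197 mm)² = 30480 mm^2
Rod-side annular area A_ann = π/4 × (197² − 117²) = 19730 mm^2
Piston speed v = Q_in/A_cap; rod-end outflow Q_out = v × A_ann = Q_in × A_ann/A_cap.

Q_out ≈ 10.4 L/s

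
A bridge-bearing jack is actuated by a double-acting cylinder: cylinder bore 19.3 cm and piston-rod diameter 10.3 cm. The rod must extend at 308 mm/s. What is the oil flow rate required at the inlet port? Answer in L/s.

Q ≈ 9.01 L/s

Cap-side area A_cap = π/4 × (19.3 cm)² = 292.6 cm^2
Q = A × v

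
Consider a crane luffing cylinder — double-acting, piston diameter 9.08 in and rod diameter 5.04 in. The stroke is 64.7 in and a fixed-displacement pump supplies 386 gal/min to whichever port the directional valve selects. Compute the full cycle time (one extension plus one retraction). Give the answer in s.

t ≈ 4.77 s

Cap-side area A_cap = π/4 × (9.08 in)² = 64.75 in^2
Rod-side annular area A_ann = π/4 × (9.08² − 5.04²) = 44.80 in^2
t_ext = A_cap·L/Q = 2.819 s
t_ret = A_ann·L/Q = 1.951 s
t_cycle = t_ext + t_ret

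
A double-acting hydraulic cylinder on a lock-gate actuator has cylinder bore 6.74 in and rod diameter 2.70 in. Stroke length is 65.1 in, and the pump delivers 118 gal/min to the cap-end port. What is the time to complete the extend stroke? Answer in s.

Cap-side area A_cap = π/4 × (6.74 in)² = 35.68 in^2
Swept volume V = A × L; t = V / Q = A·L / Q

t ≈ 5.11 s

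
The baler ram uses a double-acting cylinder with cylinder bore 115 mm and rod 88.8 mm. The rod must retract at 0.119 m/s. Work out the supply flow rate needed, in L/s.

Q ≈ 0.499 L/s

Rod-side annular area A_ann = π/4 × (115² − 88.8²) = 4194 mm^2
Q = A × v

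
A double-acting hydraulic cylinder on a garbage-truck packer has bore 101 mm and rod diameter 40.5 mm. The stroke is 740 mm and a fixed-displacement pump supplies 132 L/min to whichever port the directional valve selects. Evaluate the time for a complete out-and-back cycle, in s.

t ≈ 4.96 s

Cap-side area A_cap = π/4 × (101 mm)² = 8012 mm^2
Rod-side annular area A_ann = π/4 × (101² − 40.5²) = 6724 mm^2
t_ext = A_cap·L/Q = 2.695 s
t_ret = A_ann·L/Q = 2.262 s
t_cycle = t_ext + t_ret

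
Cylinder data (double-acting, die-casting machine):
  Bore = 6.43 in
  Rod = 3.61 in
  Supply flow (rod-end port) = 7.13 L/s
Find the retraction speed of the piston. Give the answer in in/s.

v ≈ 19.6 in/s

Rod-side annular area A_ann = π/4 × (6.43² − 3.61²) = 22.24 in^2
Flow into the rod-end port fills the annular volume.
v = Q / A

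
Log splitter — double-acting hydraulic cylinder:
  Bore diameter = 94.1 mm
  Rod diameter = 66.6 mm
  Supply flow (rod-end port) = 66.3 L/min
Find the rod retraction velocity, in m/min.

Rod-side annular area A_ann = π/4 × (94.1² − 66.6²) = 3471 mm^2
Flow into the rod-end port fills the annular volume.
v = Q / A

v ≈ 19.1 m/min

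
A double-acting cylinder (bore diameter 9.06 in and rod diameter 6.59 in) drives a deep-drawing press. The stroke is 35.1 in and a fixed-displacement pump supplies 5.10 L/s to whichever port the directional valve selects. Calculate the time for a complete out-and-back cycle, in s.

Cap-side area A_cap = π/4 × (9.06 in)² = 64.47 in^2
Rod-side annular area A_ann = π/4 × (9.06² − 6.59²) = 30.36 in^2
t_ext = A_cap·L/Q = 7.271 s
t_ret = A_ann·L/Q = 3.424 s
t_cycle = t_ext + t_ret

t ≈ 10.7 s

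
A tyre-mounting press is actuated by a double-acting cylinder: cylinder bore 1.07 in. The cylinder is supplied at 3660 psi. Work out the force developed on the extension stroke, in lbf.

F ≈ 3290 lbf

Cap-side area A_cap = π/4 × (1.07 in)² = 0.8992 in^2
F = P × A_cap = 3660 psi × A_cap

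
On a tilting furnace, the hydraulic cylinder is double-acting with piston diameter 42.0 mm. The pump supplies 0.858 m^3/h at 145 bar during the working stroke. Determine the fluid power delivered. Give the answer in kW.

W ≈ 3.46 kW

Hydraulic power = P × Q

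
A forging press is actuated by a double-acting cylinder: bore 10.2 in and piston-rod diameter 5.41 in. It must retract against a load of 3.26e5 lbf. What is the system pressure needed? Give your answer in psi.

Rod-side annular area A_ann = π/4 × (10.2² − 5.41²) = 58.73 in^2
Retraction: pressure acts on the annular area.
P = F / A = 3.26e5 lbf / A

P ≈ 5550 psi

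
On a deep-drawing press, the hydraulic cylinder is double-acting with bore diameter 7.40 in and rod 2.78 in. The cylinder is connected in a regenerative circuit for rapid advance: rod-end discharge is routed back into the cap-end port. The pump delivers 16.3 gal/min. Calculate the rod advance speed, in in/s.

In regeneration the rod-end outflow joins the pump flow into the cap end, so the net volume the pump must supply per unit advance equals the rod cross-section area.
Rod cross-section A_rod = π/4 × (2.78 in)² = 6.070 in^2
v = Q_pump / A_rod

v ≈ 10.3 in/s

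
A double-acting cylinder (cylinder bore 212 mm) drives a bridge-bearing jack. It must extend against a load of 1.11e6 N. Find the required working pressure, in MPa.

P ≈ 31.4 MPa

Cap-side area A_cap = π/4 × (212 mm)² = 35300 mm^2
P = F / A = 1.11e6 N / A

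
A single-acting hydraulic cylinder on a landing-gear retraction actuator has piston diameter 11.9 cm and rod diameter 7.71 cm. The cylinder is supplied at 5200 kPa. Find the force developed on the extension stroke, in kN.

F ≈ 57.8 kN

Cap-side area A_cap = π/4 × (11.9 cm)² = 111.2 cm^2
F = P × A_cap = 5200 kPa × A_cap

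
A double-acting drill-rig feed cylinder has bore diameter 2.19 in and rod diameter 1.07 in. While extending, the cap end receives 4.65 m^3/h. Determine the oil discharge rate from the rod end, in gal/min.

Q_out ≈ 15.6 gal/min

Cap-side area A_cap = π/4 × (2.19 in)² = 3.767 in^2
Rod-side annular area A_ann = π/4 × (2.19² − 1.07²) = 2.868 in^2
Piston speed v = Q_in/A_cap; rod-end outflow Q_out = v × A_ann = Q_in × A_ann/A_cap.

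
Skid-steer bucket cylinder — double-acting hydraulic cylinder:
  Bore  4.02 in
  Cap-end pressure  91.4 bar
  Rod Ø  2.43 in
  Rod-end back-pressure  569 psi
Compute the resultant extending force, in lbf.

F ≈ 12200 lbf

Cap-side area A_cap = π/4 × (4.02 in)² = 12.69 in^2
Rod-side annular area A_ann = π/4 × (4.02² − 2.43²) = 8.055 in^2
Net thrust = P_cap·A_cap − P_rod·A_ann = 16830 lbf − 4583 lbf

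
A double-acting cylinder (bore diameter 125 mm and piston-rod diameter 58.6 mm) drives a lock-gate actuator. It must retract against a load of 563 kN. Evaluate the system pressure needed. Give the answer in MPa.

Rod-side annular area A_ann = π/4 × (125² − 58.6²) = 9575 mm^2
Retraction: pressure acts on the annular area.
P = F / A = 563 kN / A

P ≈ 58.8 MPa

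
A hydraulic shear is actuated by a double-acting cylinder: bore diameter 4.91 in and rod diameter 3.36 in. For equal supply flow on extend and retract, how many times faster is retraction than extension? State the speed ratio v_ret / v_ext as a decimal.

v_ret/v_ext ≈ 1.88

Cap-side area A_cap = π/4 × (4.91 in)² = 18.93 in^2
Rod-side annular area A_ann = π/4 × (4.91² − 3.36²) = 10.07 in^2
For equal Q, v ∝ 1/A, so v_ret/v_ext = A_cap/A_ann.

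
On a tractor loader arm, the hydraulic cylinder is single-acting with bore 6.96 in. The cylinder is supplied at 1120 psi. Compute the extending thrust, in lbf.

Cap-side area A_cap = π/4 × (6.96 in)² = 38.05 in^2
F = P × A_cap = 1120 psi × A_cap

F ≈ 42600 lbf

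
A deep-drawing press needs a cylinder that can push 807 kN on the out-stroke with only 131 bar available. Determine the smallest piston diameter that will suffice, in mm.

Extension force acts on the full piston face: F = P × (π/4)D².
D = √(4F / (πP)) = √(4 × 807 kN / (π × 131 bar))

D ≈ 280 mm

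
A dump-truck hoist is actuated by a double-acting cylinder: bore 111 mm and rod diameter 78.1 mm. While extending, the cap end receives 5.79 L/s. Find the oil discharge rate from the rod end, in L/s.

Q_out ≈ 2.92 L/s

Cap-side area A_cap = π/4 × (111 mm)² = 9677 mm^2
Rod-side annular area A_ann = π/4 × (111² − 78.1²) = 4886 mm^2
Piston speed v = Q_in/A_cap; rod-end outflow Q_out = v × A_ann = Q_in × A_ann/A_cap.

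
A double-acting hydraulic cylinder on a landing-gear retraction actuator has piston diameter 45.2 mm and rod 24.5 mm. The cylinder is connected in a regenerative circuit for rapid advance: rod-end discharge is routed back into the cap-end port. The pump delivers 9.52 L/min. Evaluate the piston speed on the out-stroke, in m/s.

v ≈ 0.337 m/s

In regeneration the rod-end outflow joins the pump flow into the cap end, so the net volume the pump must supply per unit advance equals the rod cross-section area.
Rod cross-section A_rod = π/4 × (24.5 mm)² = 471.4 mm^2
v = Q_pump / A_rod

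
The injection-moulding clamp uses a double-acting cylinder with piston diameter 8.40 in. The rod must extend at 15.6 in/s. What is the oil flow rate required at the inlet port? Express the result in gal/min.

Q ≈ 225 gal/min

Cap-side area A_cap = π/4 × (8.40 in)² = 55.42 in^2
Q = A × v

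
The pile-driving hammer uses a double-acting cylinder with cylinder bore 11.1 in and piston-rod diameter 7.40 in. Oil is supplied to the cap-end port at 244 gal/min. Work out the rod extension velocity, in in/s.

Cap-side area A_cap = π/4 × (11.1 in)² = 96.77 in^2
v = Q / A

v ≈ 9.71 in/s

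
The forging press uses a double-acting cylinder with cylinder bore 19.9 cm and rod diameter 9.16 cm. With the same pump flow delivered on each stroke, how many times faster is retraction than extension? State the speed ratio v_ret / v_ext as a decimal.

v_ret/v_ext ≈ 1.27

Cap-side area A_cap = π/4 × (19.9 cm)² = 311.0 cm^2
Rod-side annular area A_ann = π/4 × (19.9² − 9.16²) = 245.1 cm^2
For equal Q, v ∝ 1/A, so v_ret/v_ext = A_cap/A_ann.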